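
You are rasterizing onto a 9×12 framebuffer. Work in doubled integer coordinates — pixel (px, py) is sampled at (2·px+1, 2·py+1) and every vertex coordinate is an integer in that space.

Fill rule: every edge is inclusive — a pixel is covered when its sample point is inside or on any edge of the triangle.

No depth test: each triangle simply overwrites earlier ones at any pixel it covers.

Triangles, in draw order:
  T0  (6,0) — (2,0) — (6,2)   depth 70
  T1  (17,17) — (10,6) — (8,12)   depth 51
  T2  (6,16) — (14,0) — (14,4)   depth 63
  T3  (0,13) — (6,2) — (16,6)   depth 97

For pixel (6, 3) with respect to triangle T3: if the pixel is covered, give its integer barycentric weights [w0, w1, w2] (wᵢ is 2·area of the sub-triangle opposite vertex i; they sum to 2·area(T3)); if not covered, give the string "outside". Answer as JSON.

T0:
  2·area = 8  (B↔C swapped to make it positive)
  edge (6, 0)→(6, 2): d=(0,2) inclusive
  edge (6, 2)→(2, 0): d=(-4,-2) inclusive
  edge (2, 0)→(6, 0): d=(4,0) inclusive
    (2,0)@(5, 1): e=[2,2,4] → #
    (3,0)@(7, 1): e=[-2,6,4] → ·
    (2,1)@(5, 3): e=[2,-6,12] → ·
  covered (1 px):
    · · # · · · · · ·
    · · · · · · · · ·
    · · · · · · · · ·
    · · · · · · · · ·
    · · · · · · · · ·
    · · · · · · · · ·
    · · · · · · · · ·
    · · · · · · · · ·
    · · · · · · · · ·
    · · · · · · · · ·
    · · · · · · · · ·
    · · · · · · · · ·
T1:
  2·area = 64  (B↔C swapped to make it positive)
  edge (17, 17)→(8, 12): d=(-9,-5) inclusive
  edge (8, 12)→(10, 6): d=(2,-6) inclusive
  edge (10, 6)→(17, 17): d=(7,11) inclusive
    (5,1)@(11, 3): e=[96,0,-32] → ·  [on edge]
    (4,4)@(9, 9): e=[32,0,32] → #  [on edge]
    (5,4)@(11, 9): e=[42,12,10] → #
    (6,4)@(13, 9): e=[52,24,-12] → ·
    (4,5)@(9, 11): e=[14,4,46] → #
    (6,5)@(13, 11): e=[34,28,2] → #
    (7,5)@(15, 11): e=[44,40,-20] → ·
    (4,6)@(9, 13): e=[-4,8,60] → ·
    (5,6)@(11, 13): e=[6,20,38] → #
    (7,6)@(15, 13): e=[26,44,-6] → ·
    (3,7)@(7, 15): e=[-32,0,96] → ·  [on edge]
    (5,7)@(11, 15): e=[-12,24,52] → ·
    (8,8)@(17, 17): e=[0,64,0] → #  [on edge]
    (2,10)@(5, 21): e=[-96,0,160] → ·  [on edge]
  covered (9 px):
    · · · · · · · · ·
    · · · · · · · · ·
    · · · · · · · · ·
    · · · · · · · · ·
    · · · · # # · · ·
    · · · · # # # · ·
    · · · · · # # · ·
    · · · · · · · # ·
    · · · · · · · · #
    · · · · · · · · ·
    · · · · · · · · ·
    · · · · · · · · ·
T2:
  2·area = 32
  edge (6, 16)→(14, 0): d=(8,-16) inclusive
  edge (14, 0)→(14, 4): d=(0,4) inclusive
  edge (14, 4)→(6, 16): d=(-8,12) inclusive
    (6,1)@(13, 3): e=[8,4,20] → #
    (7,1)@(15, 3): e=[40,-4,-4] → ·
    (6,2)@(13, 5): e=[24,4,4] → #
    (7,2)@(15, 5): e=[56,-4,-20] → ·
    (5,3)@(11, 7): e=[8,12,12] → #
    (6,3)@(13, 7): e=[40,4,-12] → ·
    (5,4)@(11, 9): e=[24,12,-4] → ·
    (4,5)@(9, 11): e=[8,20,4] → #
    (5,5)@(11, 11): e=[40,12,-20] → ·
    (4,6)@(9, 13): e=[24,20,-12] → ·
  covered (4 px):
    · · · · · · · · ·
    · · · · · · # · ·
    · · · · · · # · ·
    · · · · · # · · ·
    · · · · · · · · ·
    · · · · # · · · ·
    · · · · · · · · ·
    · · · · · · · · ·
    · · · · · · · · ·
    · · · · · · · · ·
    · · · · · · · · ·
    · · · · · · · · ·
T3:
  2·area = 134
  edge (0, 13)→(6, 2): d=(6,-11) inclusive
  edge (6, 2)→(16, 6): d=(10,4) inclusive
  edge (16, 6)→(0, 13): d=(-16,7) inclusive
    (3,1)@(7, 3): e=[17,6,111] → #
    (4,1)@(9, 3): e=[39,-2,97] → ·
    (2,2)@(5, 5): e=[7,34,93] → #
    (4,2)@(9, 5): e=[51,18,65] → #
    (5,2)@(11, 5): e=[73,10,51] → #
    (6,2)@(13, 5): e=[95,2,37] → #
    (7,2)@(15, 5): e=[117,-6,23] → ·
    (2,3)@(5, 7): e=[19,54,61] → #
    (7,3)@(15, 7): e=[129,14,-9] → ·
    (1,4)@(3, 9): e=[9,82,43] → #
    (5,4)@(11, 9): e=[97,50,-13] → ·
    (6,4)@(13, 9): e=[119,42,-27] → ·
  covered (16 px):
    · · · · · · · · ·
    · · · # · · · · ·
    · · # # # # # · ·
    · · # # # # # · ·
    · # # # # · · · ·
    · # · · · · · · ·
    · · · · · · · · ·
    · · · · · · · · ·
    · · · · · · · · ·
    · · · · · · · · ·
    · · · · · · · · ·
    · · · · · · · · ·

Answer: [22,5,107]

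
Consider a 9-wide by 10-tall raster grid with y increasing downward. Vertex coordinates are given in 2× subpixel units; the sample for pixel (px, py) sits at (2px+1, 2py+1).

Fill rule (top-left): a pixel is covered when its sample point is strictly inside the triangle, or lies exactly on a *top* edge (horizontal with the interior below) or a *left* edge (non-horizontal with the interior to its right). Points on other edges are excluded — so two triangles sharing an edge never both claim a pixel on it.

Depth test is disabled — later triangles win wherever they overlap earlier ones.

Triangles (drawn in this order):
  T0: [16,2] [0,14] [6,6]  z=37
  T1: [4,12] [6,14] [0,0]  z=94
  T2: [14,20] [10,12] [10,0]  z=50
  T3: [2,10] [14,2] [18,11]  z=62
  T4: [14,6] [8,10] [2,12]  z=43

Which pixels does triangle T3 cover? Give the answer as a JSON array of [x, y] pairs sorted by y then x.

T0:
  2·area = 56
  edge (16, 2)→(0, 14): d=(-16,12) right/bottom  bias=-1
  edge (0, 14)→(6, 6): d=(6,-8) top-left  bias=+0
  edge (6, 6)→(16, 2): d=(10,-4) top-left  bias=+0
    (4,2)@(9, 5): e=[36,18,2] → █
    (5,2)@(11, 5): e=[12,34,10] → █
    (6,2)@(13, 5): e=[-12,50,18] → ·
    (3,3)@(7, 7): e=[28,14,14] → █
    (5,3)@(11, 7): e=[-20,46,30] → ·
    (2,4)@(5, 9): e=[20,10,26] → █
    (3,4)@(7, 9): e=[-4,26,34] → ·
    (4,4)@(9, 9): e=[-28,42,42] → ·
    (1,5)@(3, 11): e=[12,6,38] → █
    (2,5)@(5, 11): e=[-12,22,46] → ·
    (0,6)@(1, 13): e=[4,2,50] → █
    (1,6)@(3, 13): e=[-20,18,58] → ·
  covered (7 px):
    · · · · · · · · ·
    · · · · · · · · ·
    · · · · █ █ · · ·
    · · · █ █ · · · ·
    · · █ · · · · · ·
    · █ · · · · · · ·
    █ · · · · · · · ·
    · · · · · · · · ·
    · · · · · · · · ·
    · · · · · · · · ·
T1:
  2·area = 16  (B↔C swapped to make it positive)
  edge (4, 12)→(0, 0): d=(-4,-12) top-left  bias=+0
  edge (0, 0)→(6, 14): d=(6,14) right/bottom  bias=-1
  edge (6, 14)→(4, 12): d=(-2,-2) top-left  bias=+0
    (0,1)@(1, 3): e=[0,4,12] → █  [on edge]
    (1,1)@(3, 3): e=[24,-24,16] → ·
    (0,2)@(1, 5): e=[-8,16,8] → ·
    (1,3)@(3, 7): e=[8,0,8] → ·  [on edge]
    (0,4)@(1, 9): e=[-24,40,0] → ·  [on edge]
    (1,4)@(3, 9): e=[0,12,4] → █  [on edge]
    (2,4)@(5, 9): e=[24,-16,8] → ·
    (1,5)@(3, 11): e=[-8,24,0] → ·  [on edge]
    (2,6)@(5, 13): e=[8,8,0] → █  [on edge]
    (3,6)@(7, 13): e=[32,-20,4] → ·
    (2,7)@(5, 15): e=[0,20,-4] → ·  [on edge]
    (3,7)@(7, 15): e=[24,-8,0] → ·  [on edge]
    (4,8)@(9, 17): e=[40,-24,0] → ·  [on edge]
    (5,9)@(11, 19): e=[56,-40,0] → ·  [on edge]
  covered (3 px):
    · · · · · · · · ·
    █ · · · · · · · ·
    · · · · · · · · ·
    · · · · · · · · ·
    · █ · · · · · · ·
    · · · · · · · · ·
    · · █ · · · · · ·
    · · · · · · · · ·
    · · · · · · · · ·
    · · · · · · · · ·
T2:
  2·area = 48
  edge (14, 20)→(10, 12): d=(-4,-8) top-left  bias=+0
  edge (10, 12)→(10, 0): d=(0,-12) top-left  bias=+0
  edge (10, 0)→(14, 20): d=(4,20) right/bottom  bias=-1
    (5,2)@(11, 5): e=[36,12,0] → ·  [on edge]
    (5,3)@(11, 7): e=[28,12,8] → █
    (6,3)@(13, 7): e=[44,36,-32] → ·
    (5,4)@(11, 9): e=[20,12,16] → █
    (6,4)@(13, 9): e=[36,36,-24] → ·
    (5,5)@(11, 11): e=[12,12,24] → █
    (6,5)@(13, 11): e=[28,36,-16] → ·
    (5,6)@(11, 13): e=[4,12,32] → █
    (6,6)@(13, 13): e=[20,36,-8] → ·
    (5,7)@(11, 15): e=[-4,12,40] → ·
    (6,7)@(13, 15): e=[12,36,0] → ·  [on edge]
    (6,8)@(13, 17): e=[4,36,8] → █
  covered (5 px):
    · · · · · · · · ·
    · · · · · · · · ·
    · · · · · · · · ·
    · · · · · █ · · ·
    · · · · · █ · · ·
    · · · · · █ · · ·
    · · · · · █ · · ·
    · · · · · · · · ·
    · · · · · · █ · ·
    · · · · · · · · ·
T3:
  2·area = 140
  edge (2, 10)→(14, 2): d=(12,-8) top-left  bias=+0
  edge (14, 2)→(18, 11): d=(4,9) right/bottom  bias=-1
  edge (18, 11)→(2, 10): d=(-16,-1) top-left  bias=+0
    (6,1)@(13, 3): e=[4,13,123] → █
    (7,1)@(15, 3): e=[20,-5,125] → ·
    (5,2)@(11, 5): e=[12,39,89] → █
    (7,2)@(15, 5): e=[44,3,93] → █
    (8,2)@(17, 5): e=[60,-15,95] → ·
    (3,3)@(7, 7): e=[4,83,53] → █
    (4,3)@(9, 7): e=[20,65,55] → █
    (8,3)@(17, 7): e=[84,-7,63] → ·
    (2,4)@(5, 9): e=[12,109,19] → █
    (8,4)@(17, 9): e=[108,1,31] → █
    (2,5)@(5, 11): e=[36,117,-13] → ·
    (3,5)@(7, 11): e=[52,99,-11] → ·
  covered (16 px):
    · · · · · · · · ·
    · · · · · · █ · ·
    · · · · · █ █ █ ·
    · · · █ █ █ █ █ ·
    · · █ █ █ █ █ █ █
    · · · · · · · · ·
    · · · · · · · · ·
    · · · · · · · · ·
    · · · · · · · · ·
    · · · · · · · · ·
T4:
  2·area = 12
  edge (14, 6)→(8, 10): d=(-6,4) right/bottom  bias=-1
  edge (8, 10)→(2, 12): d=(-6,2) right/bottom  bias=-1
  edge (2, 12)→(14, 6): d=(12,-6) top-left  bias=+0
    (8,3)@(17, 7): e=[-18,0,30] → ·  [on edge]
    (4,4)@(9, 9): e=[2,4,6] → █
    (5,4)@(11, 9): e=[-6,0,18] → ·  [on edge]
    (2,5)@(5, 11): e=[6,0,6] → ·  [on edge]
    (4,5)@(9, 11): e=[-10,-8,30] → ·
  covered (1 px):
    · · · · · · · · ·
    · · · · · · · · ·
    · · · · · · · · ·
    · · · · · · · · ·
    · · · · █ · · · ·
    · · · · · · · · ·
    · · · · · · · · ·
    · · · · · · · · ·
    · · · · · · · · ·
    · · · · · · · · ·

Final: [[6,1],[5,2],[6,2],[7,2],[3,3],[4,3],[5,3],[6,3],[7,3],[2,4],[3,4],[4,4],[5,4],[6,4],[7,4],[8,4]]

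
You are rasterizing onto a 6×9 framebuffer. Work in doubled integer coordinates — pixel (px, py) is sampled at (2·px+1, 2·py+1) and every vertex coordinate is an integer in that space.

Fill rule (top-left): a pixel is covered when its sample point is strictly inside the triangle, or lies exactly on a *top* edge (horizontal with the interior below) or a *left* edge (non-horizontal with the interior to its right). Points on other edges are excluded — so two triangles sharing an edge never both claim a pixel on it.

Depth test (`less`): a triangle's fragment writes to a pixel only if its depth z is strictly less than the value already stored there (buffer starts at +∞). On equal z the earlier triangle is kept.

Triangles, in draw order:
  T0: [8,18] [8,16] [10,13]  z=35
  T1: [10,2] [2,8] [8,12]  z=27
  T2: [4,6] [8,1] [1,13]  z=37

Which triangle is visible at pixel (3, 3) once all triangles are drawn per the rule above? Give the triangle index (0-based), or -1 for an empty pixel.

T0:
  2·area = 4
  edge (8, 18)→(8, 16): d=(0,-2) top-left  bias=+0
  edge (8, 16)→(10, 13): d=(2,-3) top-left  bias=+0
  edge (10, 13)→(8, 18): d=(-2,5) right/bottom  bias=-1
    (4,7)@(9, 15): e=[2,1,1] → #
    (5,7)@(11, 15): e=[6,7,-9] → ·
    (4,8)@(9, 17): e=[2,5,-3] → ·
  covered (1 px):
    · · · · · ·
    · · · · · ·
    · · · · · ·
    · · · · · ·
    · · · · · ·
    · · · · · ·
    · · · · · ·
    · · · · # ·
    · · · · · ·
T1:
  2·area = 68  (B↔C swapped to make it positive)
  edge (10, 2)→(8, 12): d=(-2,10) right/bottom  bias=-1
  edge (8, 12)→(2, 8): d=(-6,-4) top-left  bias=+0
  edge (2, 8)→(10, 2): d=(8,-6) top-left  bias=+0
    (4,1)@(9, 3): e=[8,58,2] → #
    (5,1)@(11, 3): e=[-12,66,14] → ·
    (3,2)@(7, 5): e=[24,38,6] → #
    (5,2)@(11, 5): e=[-16,54,30] → ·
    (2,3)@(5, 7): e=[40,18,10] → #
    (4,3)@(9, 7): e=[0,34,34] → ·  [on edge]
    (2,4)@(5, 9): e=[36,6,26] → #
    (4,4)@(9, 9): e=[-4,22,50] → ·
    (2,5)@(5, 11): e=[32,-6,42] → ·
    (3,5)@(7, 11): e=[12,2,54] → #
    (4,5)@(9, 11): e=[-8,10,66] → ·
    (3,6)@(7, 13): e=[8,-10,70] → ·
    (3,8)@(7, 17): e=[0,-34,102] → ·  [on edge]
  covered (8 px):
    · · · · · ·
    · · · · # ·
    · · · # # ·
    · · # # · ·
    · · # # · ·
    · · · # · ·
    · · · · · ·
    · · · · · ·
    · · · · · ·
T2:
  2·area = 13
  edge (4, 6)→(8, 1): d=(4,-5) top-left  bias=+0
  edge (8, 1)→(1, 13): d=(-7,12) right/bottom  bias=-1
  edge (1, 13)→(4, 6): d=(3,-7) top-left  bias=+0
    (2,2)@(5, 5): e=[1,8,4] → #
    (3,2)@(7, 5): e=[11,-16,18] → ·
    (2,3)@(5, 7): e=[9,-6,10] → ·
    (1,4)@(3, 9): e=[7,4,2] → #
    (2,4)@(5, 9): e=[17,-20,16] → ·
    (1,5)@(3, 11): e=[15,-10,8] → ·
    (0,6)@(1, 13): e=[13,0,0] → ·  [on edge]
  covered (2 px):
    · · · · · ·
    · · · · · ·
    · · # · · ·
    · · · · · ·
    · # · · · ·
    · · · · · ·
    · · · · · ·
    · · · · · ·
    · · · · · ·

Z-buffer (winner per pixel, '.' = empty):
  . . . . . .
  . . . . 1 .
  . . 2 1 1 .
  . . 1 1 . .
  . 2 1 1 . .
  . . . 1 . .
  . . . . . .
  . . . . 0 .
  . . . . . .

Final: 1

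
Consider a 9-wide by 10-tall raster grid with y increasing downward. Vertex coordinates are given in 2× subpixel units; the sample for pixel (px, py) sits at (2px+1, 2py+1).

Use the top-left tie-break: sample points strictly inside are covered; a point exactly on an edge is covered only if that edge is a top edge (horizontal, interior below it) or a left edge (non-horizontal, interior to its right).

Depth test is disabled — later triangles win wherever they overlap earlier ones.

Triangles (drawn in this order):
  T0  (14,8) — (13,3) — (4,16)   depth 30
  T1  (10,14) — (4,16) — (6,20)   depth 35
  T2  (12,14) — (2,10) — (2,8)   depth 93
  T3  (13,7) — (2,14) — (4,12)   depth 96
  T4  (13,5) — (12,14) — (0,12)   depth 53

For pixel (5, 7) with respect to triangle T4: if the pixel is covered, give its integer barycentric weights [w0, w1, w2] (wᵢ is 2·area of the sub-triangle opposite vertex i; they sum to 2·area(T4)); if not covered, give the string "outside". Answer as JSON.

T0:
  2·area = 58  (B↔C swapped to make it positive)
  edge (14, 8)→(4, 16): d=(-10,8) right/bottom  bias=-1
  edge (4, 16)→(13, 3): d=(9,-13) top-left  bias=+0
  edge (13, 3)→(14, 8): d=(1,5) right/bottom  bias=-1
    (6,1)@(13, 3): e=[58,0,0] → ·  [on edge]
    (6,2)@(13, 5): e=[38,18,2] → █
    (7,2)@(15, 5): e=[22,44,-8] → ·
    (5,3)@(11, 7): e=[34,10,14] → █
    (7,3)@(15, 7): e=[2,62,-6] → ·
    (4,4)@(9, 9): e=[30,2,26] → █
    (6,4)@(13, 9): e=[-2,54,6] → ·
    (4,5)@(9, 11): e=[10,20,28] → █
    (5,5)@(11, 11): e=[-6,46,18] → ·
    (3,6)@(7, 13): e=[6,12,40] → █
    (4,6)@(9, 13): e=[-10,38,30] → ·
    (7,6)@(15, 13): e=[-58,116,0] → ·  [on edge]
  covered (8 px):
    · · · · · · · · ·
    · · · · · · · · ·
    · · · · · · █ · ·
    · · · · · █ █ · ·
    · · · · █ █ · · ·
    · · · · █ · · · ·
    · · · █ · · · · ·
    · · █ · · · · · ·
    · · · · · · · · ·
    · · · · · · · · ·
T1:
  2·area = 28  (B↔C swapped to make it positive)
  edge (10, 14)→(6, 20): d=(-4,6) right/bottom  bias=-1
  edge (6, 20)→(4, 16): d=(-2,-4) top-left  bias=+0
  edge (4, 16)→(10, 14): d=(6,-2) top-left  bias=+0
    (6,6)@(13, 13): e=[-14,42,0] → ·  [on edge]
    (3,7)@(7, 15): e=[14,14,0] → █  [on edge]
    (4,7)@(9, 15): e=[2,22,4] → █
    (5,7)@(11, 15): e=[-10,30,8] → ·
    (0,8)@(1, 17): e=[42,-14,0] → ·  [on edge]
    (2,8)@(5, 17): e=[18,2,8] → █
    (4,8)@(9, 17): e=[-6,18,16] → ·
    (2,9)@(5, 19): e=[10,-2,20] → ·
    (3,9)@(7, 19): e=[-2,6,24] → ·
  covered (4 px):
    · · · · · · · · ·
    · · · · · · · · ·
    · · · · · · · · ·
    · · · · · · · · ·
    · · · · · · · · ·
    · · · · · · · · ·
    · · · · · · · · ·
    · · · █ █ · · · ·
    · · █ █ · · · · ·
    · · · · · · · · ·
T2:
  2·area = 20
  edge (12, 14)→(2, 10): d=(-10,-4) top-left  bias=+0
  edge (2, 10)→(2, 8): d=(0,-2) top-left  bias=+0
  edge (2, 8)→(12, 14): d=(10,6) right/bottom  bias=-1
    (1,4)@(3, 9): e=[14,2,4] → █
    (2,4)@(5, 9): e=[22,6,-8] → ·
    (1,5)@(3, 11): e=[-6,2,24] → ·
    (2,5)@(5, 11): e=[2,6,12] → █
    (3,5)@(7, 11): e=[10,10,0] → ·  [on edge]
    (2,6)@(5, 13): e=[-18,6,32] → ·
    (8,8)@(17, 17): e=[-10,30,0] → ·  [on edge]
  covered (2 px):
    · · · · · · · · ·
    · · · · · · · · ·
    · · · · · · · · ·
    · · · · · · · · ·
    · █ · · · · · · ·
    · · █ · · · · · ·
    · · · · · · · · ·
    · · · · · · · · ·
    · · · · · · · · ·
    · · · · · · · · ·
T3:
  2·area = 8
  edge (13, 7)→(2, 14): d=(-11,7) right/bottom  bias=-1
  edge (2, 14)→(4, 12): d=(2,-2) top-left  bias=+0
  edge (4, 12)→(13, 7): d=(9,-5) top-left  bias=+0
    (7,0)@(15, 1): e=[52,0,-44] → ·  [on edge]
    (6,1)@(13, 3): e=[44,0,-36] → ·  [on edge]
    (5,2)@(11, 5): e=[36,0,-28] → ·  [on edge]
    (4,3)@(9, 7): e=[28,0,-20] → ·  [on edge]
    (6,3)@(13, 7): e=[0,8,0] → ·  [on edge]
    (3,4)@(7, 9): e=[20,0,-12] → ·  [on edge]
    (2,5)@(5, 11): e=[12,0,-4] → ·  [on edge]
    (1,6)@(3, 13): e=[4,0,4] → █  [on edge]
    (2,6)@(5, 13): e=[-10,4,14] → ·
    (0,7)@(1, 15): e=[-4,0,12] → ·  [on edge]
    (1,7)@(3, 15): e=[-18,4,22] → ·
  covered (1 px):
    · · · · · · · · ·
    · · · · · · · · ·
    · · · · · · · · ·
    · · · · · · · · ·
    · · · · · · · · ·
    · · · · · · · · ·
    · █ · · · · · · ·
    · · · · · · · · ·
    · · · · · · · · ·
    · · · · · · · · ·
T4:
  2·area = 110
  edge (13, 5)→(12, 14): d=(-1,9) right/bottom  bias=-1
  edge (12, 14)→(0, 12): d=(-12,-2) top-left  bias=+0
  edge (0, 12)→(13, 5): d=(13,-7) top-left  bias=+0
    (6,2)@(13, 5): e=[0,110,0] → ·  [on edge]
    (5,3)@(11, 7): e=[16,82,12] → █
    (6,3)@(13, 7): e=[-2,86,26] → ·
    (3,4)@(7, 9): e=[50,50,10] → █
    (4,4)@(9, 9): e=[32,54,24] → █
    (6,4)@(13, 9): e=[-4,62,52] → ·
    (1,5)@(3, 11): e=[84,18,8] → █
    (2,5)@(5, 11): e=[66,22,22] → █
    (6,5)@(13, 11): e=[-6,38,78] → ·
    (1,6)@(3, 13): e=[82,-6,34] → ·
    (2,6)@(5, 13): e=[64,-2,48] → ·
    (3,6)@(7, 13): e=[46,2,62] → █
  covered (12 px):
    · · · · · · · · ·
    · · · · · · · · ·
    · · · · · · · · ·
    · · · · · █ · · ·
    · · · █ █ █ · · ·
    · █ █ █ █ █ · · ·
    · · · █ █ █ · · ·
    · · · · · · · · ·
    · · · · · · · · ·
    · · · · · · · · ·

Result: "outside"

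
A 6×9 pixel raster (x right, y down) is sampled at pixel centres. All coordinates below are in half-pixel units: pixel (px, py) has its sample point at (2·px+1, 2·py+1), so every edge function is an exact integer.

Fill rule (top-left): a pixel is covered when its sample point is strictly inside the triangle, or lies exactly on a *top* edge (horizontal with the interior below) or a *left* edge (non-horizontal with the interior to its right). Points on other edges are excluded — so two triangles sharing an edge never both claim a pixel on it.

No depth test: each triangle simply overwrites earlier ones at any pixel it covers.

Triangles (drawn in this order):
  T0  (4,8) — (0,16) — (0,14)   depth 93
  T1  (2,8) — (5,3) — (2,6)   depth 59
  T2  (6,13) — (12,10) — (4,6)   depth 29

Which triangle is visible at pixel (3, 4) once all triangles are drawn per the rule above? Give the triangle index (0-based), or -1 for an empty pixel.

T0:
  2·area = 8
  edge (4, 8)→(0, 16): d=(-4,8) right/bottom  bias=-1
  edge (0, 16)→(0, 14): d=(0,-2) top-left  bias=+0
  edge (0, 14)→(4, 8): d=(4,-6) top-left  bias=+0
    (0,6)@(1, 13): e=[4,2,2] → █
    (1,6)@(3, 13): e=[-12,6,14] → ·
    (0,7)@(1, 15): e=[-4,2,10] → ·
  covered (1 px):
    · · · · · ·
    · · · · · ·
    · · · · · ·
    · · · · · ·
    · · · · · ·
    · · · · · ·
    █ · · · · ·
    · · · · · ·
    · · · · · ·
T1:
  2·area = 6  (B↔C swapped to make it positive)
  edge (2, 8)→(2, 6): d=(0,-2) top-left  bias=+0
  edge (2, 6)→(5, 3): d=(3,-3) top-left  bias=+0
  edge (5, 3)→(2, 8): d=(-3,5) right/bottom  bias=-1
    (3,0)@(7, 1): e=[10,0,-4] → ·  [on edge]
    (2,1)@(5, 3): e=[6,0,0] → ·  [on edge]
    (1,2)@(3, 5): e=[2,0,4] → █  [on edge]
    (2,2)@(5, 5): e=[6,6,-6] → ·
    (0,3)@(1, 7): e=[-2,0,8] → ·  [on edge]
    (1,3)@(3, 7): e=[2,6,-2] → ·
  covered (1 px):
    · · · · · ·
    · · · · · ·
    · █ · · · ·
    · · · · · ·
    · · · · · ·
    · · · · · ·
    · · · · · ·
    · · · · · ·
    · · · · · ·
T2:
  2·area = 48  (B↔C swapped to make it positive)
  edge (6, 13)→(4, 6): d=(-2,-7) top-left  bias=+0
  edge (4, 6)→(12, 10): d=(8,4) right/bottom  bias=-1
  edge (12, 10)→(6, 13): d=(-6,3) right/bottom  bias=-1
    (2,3)@(5, 7): e=[5,4,39] → █
    (3,3)@(7, 7): e=[19,-4,33] → ·
    (2,4)@(5, 9): e=[1,20,27] → █
    (3,4)@(7, 9): e=[15,12,21] → █
    (4,4)@(9, 9): e=[29,4,15] → █
    (5,4)@(11, 9): e=[43,-4,9] → ·
    (2,5)@(5, 11): e=[-3,36,15] → ·
    (3,5)@(7, 11): e=[11,28,9] → █
    (5,5)@(11, 11): e=[39,12,-3] → ·
    (3,6)@(7, 13): e=[7,44,-3] → ·
    (4,6)@(9, 13): e=[21,36,-9] → ·
  covered (6 px):
    · · · · · ·
    · · · · · ·
    · · · · · ·
    · · █ · · ·
    · · █ █ █ ·
    · · · █ █ ·
    · · · · · ·
    · · · · · ·
    · · · · · ·

Z-buffer (winner per pixel, '.' = empty):
  . . . . . .
  . . . . . .
  . 1 . . . .
  . . 2 . . .
  . . 2 2 2 .
  . . . 2 2 .
  0 . . . . .
  . . . . . .
  . . . . . .

Answer: 2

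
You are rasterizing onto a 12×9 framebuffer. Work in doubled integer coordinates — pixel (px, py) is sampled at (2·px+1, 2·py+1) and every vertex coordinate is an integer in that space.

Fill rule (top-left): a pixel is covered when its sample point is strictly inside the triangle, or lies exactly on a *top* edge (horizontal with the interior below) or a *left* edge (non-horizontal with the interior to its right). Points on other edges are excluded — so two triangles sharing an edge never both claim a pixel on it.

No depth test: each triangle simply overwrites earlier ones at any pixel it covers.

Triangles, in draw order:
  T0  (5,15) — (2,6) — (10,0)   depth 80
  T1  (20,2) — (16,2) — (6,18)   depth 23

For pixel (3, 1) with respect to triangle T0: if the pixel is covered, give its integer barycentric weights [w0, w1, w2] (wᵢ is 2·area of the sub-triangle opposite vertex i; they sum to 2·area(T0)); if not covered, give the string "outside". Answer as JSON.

T0:
  2·area = 90
  edge (5, 15)→(2, 6): d=(-3,-9) top-left  bias=+0
  edge (2, 6)→(10, 0): d=(8,-6) top-left  bias=+0
  edge (10, 0)→(5, 15): d=(-5,15) right/bottom  bias=-1
    (4,0)@(9, 1): e=[78,2,10] → █
    (5,0)@(11, 1): e=[96,14,-20] → ·
    (0,1)@(1, 3): e=[0,-30,120] → ·  [on edge]
    (3,1)@(7, 3): e=[54,6,30] → █
    (4,1)@(9, 3): e=[72,18,0] → ·  [on edge]
    (2,2)@(5, 5): e=[30,10,50] → █
    (4,2)@(9, 5): e=[66,34,-10] → ·
    (1,3)@(3, 7): e=[6,14,70] → █
    (4,3)@(9, 7): e=[60,50,-20] → ·
    (1,4)@(3, 9): e=[0,30,60] → █  [on edge]
    (3,4)@(7, 9): e=[36,54,0] → ·  [on edge]
    (1,5)@(3, 11): e=[-6,46,50] → ·
    (2,7)@(5, 15): e=[0,90,0] → ·  [on edge]
  covered (11 px):
    · · · · █ · · · · · · ·
    · · · █ · · · · · · · ·
    · · █ █ · · · · · · · ·
    · █ █ █ · · · · · · · ·
    · █ █ · · · · · · · · ·
    · · █ · · · · · · · · ·
    · · █ · · · · · · · · ·
    · · · · · · · · · · · ·
    · · · · · · · · · · · ·
T1:
  2·area = 64  (B↔C swapped to make it positive)
  edge (20, 2)→(6, 18): d=(-14,16) right/bottom  bias=-1
  edge (6, 18)→(16, 2): d=(10,-16) top-left  bias=+0
  edge (16, 2)→(20, 2): d=(4,0) top-left  bias=+0
    (8,1)@(17, 3): e=[34,26,4] → █
    (9,1)@(19, 3): e=[2,58,4] → █
    (10,1)@(21, 3): e=[-30,90,4] → ·
    (7,2)@(15, 5): e=[38,14,12] → █
    (9,2)@(19, 5): e=[-26,78,12] → ·
    (6,3)@(13, 7): e=[42,2,20] → █
    (8,3)@(17, 7): e=[-22,66,20] → ·
    (6,4)@(13, 9): e=[14,22,28] → █
    (7,4)@(15, 9): e=[-18,54,28] → ·
    (5,5)@(11, 11): e=[18,10,36] → █
    (6,5)@(13, 11): e=[-14,42,36] → ·
    (5,6)@(11, 13): e=[-10,30,44] → ·
  covered (8 px):
    · · · · · · · · · · · ·
    · · · · · · · · █ █ · ·
    · · · · · · · █ █ · · ·
    · · · · · · █ █ · · · ·
    · · · · · · █ · · · · ·
    · · · · · █ · · · · · ·
    · · · · · · · · · · · ·
    · · · · · · · · · · · ·
    · · · · · · · · · · · ·

Final: [6,30,54]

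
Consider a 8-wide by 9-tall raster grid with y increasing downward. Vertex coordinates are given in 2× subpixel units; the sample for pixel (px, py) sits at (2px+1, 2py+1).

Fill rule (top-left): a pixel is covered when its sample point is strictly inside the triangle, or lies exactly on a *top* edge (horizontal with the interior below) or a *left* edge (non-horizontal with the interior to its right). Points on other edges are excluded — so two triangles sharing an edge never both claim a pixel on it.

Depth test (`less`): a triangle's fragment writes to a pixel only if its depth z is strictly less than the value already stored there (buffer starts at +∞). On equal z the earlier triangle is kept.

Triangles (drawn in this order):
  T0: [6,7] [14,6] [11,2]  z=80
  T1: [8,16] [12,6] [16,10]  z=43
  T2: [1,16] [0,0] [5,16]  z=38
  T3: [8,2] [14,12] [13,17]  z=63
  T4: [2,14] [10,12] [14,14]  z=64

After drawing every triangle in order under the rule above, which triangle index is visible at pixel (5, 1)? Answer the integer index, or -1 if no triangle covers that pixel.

T0:
  2·area = 35  (B↔C swapped to make it positive)
  edge (6, 7)→(11, 2): d=(5,-5) top-left  bias=+0
  edge (11, 2)→(14, 6): d=(3,4) right/bottom  bias=-1
  edge (14, 6)→(6, 7): d=(-8,1) right/bottom  bias=-1
    (5,1)@(11, 3): e=[5,3,27] → #
    (6,1)@(13, 3): e=[15,-5,25] → ·
    (4,2)@(9, 5): e=[5,17,13] → #
    (6,2)@(13, 5): e=[25,1,9] → #
    (7,2)@(15, 5): e=[35,-7,7] → ·
    (4,3)@(9, 7): e=[15,23,-3] → ·
    (5,3)@(11, 7): e=[25,15,-5] → ·
    (6,3)@(13, 7): e=[35,7,-7] → ·
  covered (4 px):
    · · · · · · · ·
    · · · · · # · ·
    · · · · # # # ·
    · · · · · · · ·
    · · · · · · · ·
    · · · · · · · ·
    · · · · · · · ·
    · · · · · · · ·
    · · · · · · · ·
T1:
  2·area = 56
  edge (8, 16)→(12, 6): d=(4,-10) top-left  bias=+0
  edge (12, 6)→(16, 10): d=(4,4) right/bottom  bias=-1
  edge (16, 10)→(8, 16): d=(-8,6) right/bottom  bias=-1
    (3,0)@(7, 1): e=[-70,0,126] → ·  [on edge]
    (4,1)@(9, 3): e=[-42,0,98] → ·  [on edge]
    (5,2)@(11, 5): e=[-14,0,70] → ·  [on edge]
    (6,3)@(13, 7): e=[14,0,42] → ·  [on edge]
    (5,4)@(11, 9): e=[2,16,38] → #
    (6,4)@(13, 9): e=[22,8,26] → #
    (7,4)@(15, 9): e=[42,0,14] → ·  [on edge]
    (5,5)@(11, 11): e=[10,24,22] → #
    (7,5)@(15, 11): e=[50,8,-2] → ·
    (5,6)@(11, 13): e=[18,32,6] → #
    (6,6)@(13, 13): e=[38,24,-6] → ·
    (4,7)@(9, 15): e=[6,48,2] → #
  covered (6 px):
    · · · · · · · ·
    · · · · · · · ·
    · · · · · · · ·
    · · · · · · · ·
    · · · · · # # ·
    · · · · · # # ·
    · · · · · # · ·
    · · · · # · · ·
    · · · · · · · ·
T2:
  2·area = 64
  edge (1, 16)→(0, 0): d=(-1,-16) top-left  bias=+0
  edge (0, 0)→(5, 16): d=(5,16) right/bottom  bias=-1
  edge (5, 16)→(1, 16): d=(-4,0) right/bottom  bias=-1
    (0,2)@(1, 5): e=[11,9,44] → #
    (1,2)@(3, 5): e=[43,-23,44] → ·
    (0,3)@(1, 7): e=[9,19,36] → #
    (1,3)@(3, 7): e=[41,-13,36] → ·
    (0,4)@(1, 9): e=[7,29,28] → #
    (1,4)@(3, 9): e=[39,-3,28] → ·
    (0,5)@(1, 11): e=[5,39,20] → #
    (1,5)@(3, 11): e=[37,7,20] → #
    (2,5)@(5, 11): e=[69,-25,20] → ·
    (0,6)@(1, 13): e=[3,49,12] → #
    (2,6)@(5, 13): e=[67,-15,12] → ·
    (0,7)@(1, 15): e=[1,59,4] → #
  covered (9 px):
    · · · · · · · ·
    · · · · · · · ·
    # · · · · · · ·
    # · · · · · · ·
    # · · · · · · ·
    # # · · · · · ·
    # # · · · · · ·
    # # · · · · · ·
    · · · · · · · ·
T3:
  2·area = 40
  edge (8, 2)→(14, 12): d=(6,10) right/bottom  bias=-1
  edge (14, 12)→(13, 17): d=(-1,5) right/bottom  bias=-1
  edge (13, 17)→(8, 2): d=(-5,-15) top-left  bias=+0
    (4,2)@(9, 5): e=[8,32,0] → #  [on edge]
    (5,2)@(11, 5): e=[-12,22,30] → ·
    (4,3)@(9, 7): e=[20,30,-10] → ·
    (5,3)@(11, 7): e=[0,20,20] → ·  [on edge]
    (7,3)@(15, 7): e=[-40,0,80] → ·  [on edge]
    (5,4)@(11, 9): e=[12,18,10] → #
    (6,4)@(13, 9): e=[-8,8,40] → ·
    (5,5)@(11, 11): e=[24,16,0] → #  [on edge]
    (6,5)@(13, 11): e=[4,6,30] → #
    (7,5)@(15, 11): e=[-16,-4,60] → ·
    (5,6)@(11, 13): e=[36,14,-10] → ·
    (6,6)@(13, 13): e=[16,4,20] → #
    (6,8)@(13, 17): e=[40,0,0] → ·  [on edge]
  covered (6 px):
    · · · · · · · ·
    · · · · · · · ·
    · · · · # · · ·
    · · · · · · · ·
    · · · · · # · ·
    · · · · · # # ·
    · · · · · · # ·
    · · · · · · # ·
    · · · · · · · ·
T4:
  2·area = 24
  edge (2, 14)→(10, 12): d=(8,-2) top-left  bias=+0
  edge (10, 12)→(14, 14): d=(4,2) right/bottom  bias=-1
  edge (14, 14)→(2, 14): d=(-12,0) right/bottom  bias=-1
    (3,6)@(7, 13): e=[2,10,12] → #
    (4,6)@(9, 13): e=[6,6,12] → #
    (5,6)@(11, 13): e=[10,2,12] → #
    (6,6)@(13, 13): e=[14,-2,12] → ·
    (3,7)@(7, 15): e=[18,18,-12] → ·
    (4,7)@(9, 15): e=[22,14,-12] → ·
    (5,7)@(11, 15): e=[26,10,-12] → ·
  covered (3 px):
    · · · · · · · ·
    · · · · · · · ·
    · · · · · · · ·
    · · · · · · · ·
    · · · · · · · ·
    · · · · · · · ·
    · · · # # # · ·
    · · · · · · · ·
    · · · · · · · ·

Z-buffer (winner per pixel, '.' = empty):
  . . . . . . . .
  . . . . . 0 . .
  2 . . . 3 0 0 .
  2 . . . . . . .
  2 . . . . 1 1 .
  2 2 . . . 1 1 .
  2 2 . 4 4 1 3 .
  2 2 . . 1 . 3 .
  . . . . . . . .

Result: 0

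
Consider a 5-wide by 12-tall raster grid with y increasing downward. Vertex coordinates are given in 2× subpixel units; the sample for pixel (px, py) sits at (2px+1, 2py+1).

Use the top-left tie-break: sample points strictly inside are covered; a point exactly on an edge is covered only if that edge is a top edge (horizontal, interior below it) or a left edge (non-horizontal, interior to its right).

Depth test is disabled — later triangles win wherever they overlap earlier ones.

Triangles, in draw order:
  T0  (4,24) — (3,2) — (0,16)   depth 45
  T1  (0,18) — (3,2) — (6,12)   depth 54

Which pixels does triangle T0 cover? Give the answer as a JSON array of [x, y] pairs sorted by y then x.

T0:
  2·area = 80  (B↔C swapped to make it positive)
  edge (4, 24)→(0, 16): d=(-4,-8) top-left  bias=+0
  edge (0, 16)→(3, 2): d=(3,-14) top-left  bias=+0
  edge (3, 2)→(4, 24): d=(1,22) right/bottom  bias=-1
    (1,1)@(3, 3): e=[76,3,1] → #
    (2,1)@(5, 3): e=[92,31,-43] → ·
    (1,2)@(3, 5): e=[68,9,3] → #
    (2,2)@(5, 5): e=[84,37,-41] → ·
    (1,3)@(3, 7): e=[60,15,5] → #
    (2,3)@(5, 7): e=[76,43,-39] → ·
    (1,4)@(3, 9): e=[52,21,7] → #
    (2,4)@(5, 9): e=[68,49,-37] → ·
    (1,5)@(3, 11): e=[44,27,9] → #
    (2,5)@(5, 11): e=[60,55,-35] → ·
    (0,6)@(1, 13): e=[20,5,55] → #
    (2,6)@(5, 13): e=[52,61,-33] → ·
  covered (13 px):
    · · · · ·
    · # · · ·
    · # · · ·
    · # · · ·
    · # · · ·
    · # · · ·
    # # · · ·
    # # · · ·
    # # · · ·
    · # · · ·
    · # · · ·
    · · · · ·
T1:
  2·area = 78
  edge (0, 18)→(3, 2): d=(3,-16) top-left  bias=+0
  edge (3, 2)→(6, 12): d=(3,10) right/bottom  bias=-1
  edge (6, 12)→(0, 18): d=(-6,6) right/bottom  bias=-1
    (1,1)@(3, 3): e=[3,3,72] → #
    (2,1)@(5, 3): e=[35,-17,60] → ·
    (1,2)@(3, 5): e=[9,9,60] → #
    (2,2)@(5, 5): e=[41,-11,48] → ·
    (1,3)@(3, 7): e=[15,15,48] → #
    (2,3)@(5, 7): e=[47,-5,36] → ·
    (1,4)@(3, 9): e=[21,21,36] → #
    (2,4)@(5, 9): e=[53,1,24] → #
    (3,4)@(7, 9): e=[85,-19,12] → ·
    (4,4)@(9, 9): e=[117,-39,0] → ·  [on edge]
    (1,5)@(3, 11): e=[27,27,24] → #
    (3,5)@(7, 11): e=[91,-13,0] → ·  [on edge]
    (2,6)@(5, 13): e=[65,13,0] → ·  [on edge]
    (1,7)@(3, 15): e=[39,39,0] → ·  [on edge]
    (0,8)@(1, 17): e=[13,65,0] → ·  [on edge]
  covered (10 px):
    · · · · ·
    · # · · ·
    · # · · ·
    · # · · ·
    · # # · ·
    · # # · ·
    # # · · ·
    # · · · ·
    · · · · ·
    · · · · ·
    · · · · ·
    · · · · ·

Result: [[1,1],[1,2],[1,3],[1,4],[1,5],[0,6],[1,6],[0,7],[1,7],[0,8],[1,8],[1,9],[1,10]]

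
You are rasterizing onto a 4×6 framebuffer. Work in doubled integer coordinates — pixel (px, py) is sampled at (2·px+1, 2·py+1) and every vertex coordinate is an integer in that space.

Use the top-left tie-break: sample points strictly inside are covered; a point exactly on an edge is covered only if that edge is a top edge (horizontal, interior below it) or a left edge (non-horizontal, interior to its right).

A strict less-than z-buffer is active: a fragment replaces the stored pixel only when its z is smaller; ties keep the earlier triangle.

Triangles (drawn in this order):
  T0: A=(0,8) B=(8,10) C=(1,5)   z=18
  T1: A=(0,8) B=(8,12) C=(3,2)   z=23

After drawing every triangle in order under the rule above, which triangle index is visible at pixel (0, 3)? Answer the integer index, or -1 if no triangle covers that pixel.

T0:
  2·area = 26  (B↔C swapped to make it positive)
  edge (0, 8)→(1, 5): d=(1,-3) top-left  bias=+0
  edge (1, 5)→(8, 10): d=(7,5) right/bottom  bias=-1
  edge (8, 10)→(0, 8): d=(-8,-2) top-left  bias=+0
    (0,2)@(1, 5): e=[0,0,26] → ·  [on edge]
    (0,3)@(1, 7): e=[2,14,10] → █
    (1,3)@(3, 7): e=[8,4,14] → █
    (2,3)@(5, 7): e=[14,-6,18] → ·
    (0,4)@(1, 9): e=[4,28,-6] → ·
    (1,4)@(3, 9): e=[10,18,-2] → ·
    (2,4)@(5, 9): e=[16,8,2] → █
    (3,4)@(7, 9): e=[22,-2,6] → ·
    (2,5)@(5, 11): e=[18,22,-14] → ·
  covered (3 px):
    · · · ·
    · · · ·
    · · · ·
    █ █ · ·
    · · █ ·
    · · · ·
T1:
  2·area = 60  (B↔C swapped to make it positive)
  edge (0, 8)→(3, 2): d=(3,-6) top-left  bias=+0
  edge (3, 2)→(8, 12): d=(5,10) right/bottom  bias=-1
  edge (8, 12)→(0, 8): d=(-8,-4) top-left  bias=+0
    (1,1)@(3, 3): e=[3,5,52] → █
    (2,1)@(5, 3): e=[15,-15,60] → ·
    (1,2)@(3, 5): e=[9,15,36] → █
    (2,2)@(5, 5): e=[21,-5,44] → ·
    (0,3)@(1, 7): e=[3,45,12] → █
    (2,3)@(5, 7): e=[27,5,28] → █
    (3,3)@(7, 7): e=[39,-15,36] → ·
    (0,4)@(1, 9): e=[9,55,-4] → ·
    (1,4)@(3, 9): e=[21,35,4] → █
    (3,4)@(7, 9): e=[45,-5,20] → ·
    (1,5)@(3, 11): e=[27,45,-12] → ·
    (2,5)@(5, 11): e=[39,25,-4] → ·
  covered (8 px):
    · · · ·
    · █ · ·
    · █ · ·
    █ █ █ ·
    · █ █ ·
    · · · █

Z-buffer (winner per pixel, '.' = empty):
  . . . .
  . 1 . .
  . 1 . .
  0 0 1 .
  . 1 0 .
  . . . 1

Final: 0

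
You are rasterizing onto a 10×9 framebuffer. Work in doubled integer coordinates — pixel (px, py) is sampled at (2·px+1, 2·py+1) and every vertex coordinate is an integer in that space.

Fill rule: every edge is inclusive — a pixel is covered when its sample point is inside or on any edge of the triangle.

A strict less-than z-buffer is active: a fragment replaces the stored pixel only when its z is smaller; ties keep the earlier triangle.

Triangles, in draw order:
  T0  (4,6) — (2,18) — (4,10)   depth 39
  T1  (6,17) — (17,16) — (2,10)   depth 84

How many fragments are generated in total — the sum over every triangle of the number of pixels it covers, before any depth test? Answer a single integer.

T0:
  2·area = 8  (B↔C swapped to make it positive)
  edge (4, 6)→(4, 10): d=(0,4) inclusive
  edge (4, 10)→(2, 18): d=(-2,8) inclusive
  edge (2, 18)→(4, 6): d=(2,-12) inclusive
    (1,6)@(3, 13): e=[4,2,2] → X
    (2,6)@(5, 13): e=[-4,-14,26] → .
    (1,7)@(3, 15): e=[4,-2,6] → .
  covered (1 px):
    . . . . . . . . . .
    . . . . . . . . . .
    . . . . . . . . . .
    . . . . . . . . . .
    . . . . . . . . . .
    . . . . . . . . . .
    . X . . . . . . . .
    . . . . . . . . . .
    . . . . . . . . . .
T1:
  2·area = 81  (B↔C swapped to make it positive)
  edge (6, 17)→(2, 10): d=(-4,-7) inclusive
  edge (2, 10)→(17, 16): d=(15,6) inclusive
  edge (17, 16)→(6, 17): d=(-11,1) inclusive
    (1,5)@(3, 11): e=[3,9,69] → X
    (2,5)@(5, 11): e=[17,-3,67] → .
    (1,6)@(3, 13): e=[-5,39,47] → .
    (2,6)@(5, 13): e=[9,27,45] → X
    (3,6)@(7, 13): e=[23,15,43] → X
    (4,6)@(9, 13): e=[37,3,41] → X
    (5,6)@(11, 13): e=[51,-9,39] → .
    (2,7)@(5, 15): e=[1,57,23] → X
    (5,7)@(11, 15): e=[43,21,17] → X
    (6,7)@(13, 15): e=[57,9,15] → X
    (7,7)@(15, 15): e=[71,-3,13] → .
    (2,8)@(5, 17): e=[-7,87,1] → .
  covered (9 px):
    . . . . . . . . . .
    . . . . . . . . . .
    . . . . . . . . . .
    . . . . . . . . . .
    . . . . . . . . . .
    . X . . . . . . . .
    . . X X X . . . . .
    . . X X X X X . . .
    . . . . . . . . . .

Answer: 10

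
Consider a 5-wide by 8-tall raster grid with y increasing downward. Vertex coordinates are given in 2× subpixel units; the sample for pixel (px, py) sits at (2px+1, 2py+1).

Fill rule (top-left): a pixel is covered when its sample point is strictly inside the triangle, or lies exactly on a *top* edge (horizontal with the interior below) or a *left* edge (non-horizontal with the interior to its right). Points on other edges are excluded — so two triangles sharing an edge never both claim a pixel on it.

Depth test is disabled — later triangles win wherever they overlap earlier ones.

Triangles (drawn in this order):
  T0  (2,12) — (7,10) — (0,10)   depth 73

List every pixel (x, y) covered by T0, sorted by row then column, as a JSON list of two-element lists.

T0:
  2·area = 14  (B↔C swapped to make it positive)
  edge (2, 12)→(0, 10): d=(-2,-2) top-left  bias=+0
  edge (0, 10)→(7, 10): d=(7,0) top-left  bias=+0
  edge (7, 10)→(2, 12): d=(-5,2) right/bottom  bias=-1
    (0,5)@(1, 11): e=[0,7,7] → █  [on edge]
    (1,5)@(3, 11): e=[4,7,3] → █
    (2,5)@(5, 11): e=[8,7,-1] → ·
    (0,6)@(1, 13): e=[-4,21,-3] → ·
    (1,6)@(3, 13): e=[0,21,-7] → ·  [on edge]
    (2,7)@(5, 15): e=[0,35,-21] → ·  [on edge]
  covered (2 px):
    · · · · ·
    · · · · ·
    · · · · ·
    · · · · ·
    · · · · ·
    █ █ · · ·
    · · · · ·
    · · · · ·

Result: [[0,5],[1,5]]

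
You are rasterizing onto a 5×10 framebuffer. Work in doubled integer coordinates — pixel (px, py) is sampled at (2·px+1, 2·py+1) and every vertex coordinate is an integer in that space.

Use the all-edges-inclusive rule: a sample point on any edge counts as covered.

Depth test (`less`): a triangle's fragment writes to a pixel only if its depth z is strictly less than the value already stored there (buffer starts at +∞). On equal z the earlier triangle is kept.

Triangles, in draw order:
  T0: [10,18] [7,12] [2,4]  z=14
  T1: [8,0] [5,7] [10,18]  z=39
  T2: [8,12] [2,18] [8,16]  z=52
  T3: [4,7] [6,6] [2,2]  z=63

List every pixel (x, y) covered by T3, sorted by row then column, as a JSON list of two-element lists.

T0:
  2·area = 6  (B↔C swapped to make it positive)
  edge (10, 18)→(2, 4): d=(-8,-14) inclusive
  edge (2, 4)→(7, 12): d=(5,8) inclusive
  edge (7, 12)→(10, 18): d=(3,6) inclusive
    (2,4)@(5, 9): e=[2,1,3] → X
    (3,4)@(7, 9): e=[30,-15,-9] → .
    (2,5)@(5, 11): e=[-14,11,9] → .
  covered (1 px):
    . . . . .
    . . . . .
    . . . . .
    . . . . .
    . . X . .
    . . . . .
    . . . . .
    . . . . .
    . . . . .
    . . . . .
T1:
  2·area = 68  (B↔C swapped to make it positive)
  edge (8, 0)→(10, 18): d=(2,18) inclusive
  edge (10, 18)→(5, 7): d=(-5,-11) inclusive
  edge (5, 7)→(8, 0): d=(3,-7) inclusive
    (3,1)@(7, 3): e=[24,42,2] → X
    (4,1)@(9, 3): e=[-12,64,16] → .
    (3,2)@(7, 5): e=[28,32,8] → X
    (4,2)@(9, 5): e=[-8,54,22] → .
    (2,3)@(5, 7): e=[68,0,0] → X  [on edge]
    (4,3)@(9, 7): e=[-4,44,28] → .
    (2,4)@(5, 9): e=[72,-10,6] → .
    (3,4)@(7, 9): e=[36,12,20] → X
    (4,4)@(9, 9): e=[0,34,34] → X  [on edge]
    (3,5)@(7, 11): e=[40,2,26] → X
    (3,6)@(7, 13): e=[44,-8,32] → .
    (4,6)@(9, 13): e=[8,14,46] → X
  covered (10 px):
    . . . . .
    . . . X .
    . . . X .
    . . X X .
    . . . X X
    . . . X X
    . . . . X
    . . . . X
    . . . . .
    . . . . .
T2:
  2·area = 24  (B↔C swapped to make it positive)
  edge (8, 12)→(8, 16): d=(0,4) inclusive
  edge (8, 16)→(2, 18): d=(-6,2) inclusive
  edge (2, 18)→(8, 12): d=(6,-6) inclusive
    (4,5)@(9, 11): e=[-4,28,0] → .  [on edge]
    (3,6)@(7, 13): e=[4,20,0] → X  [on edge]
    (4,6)@(9, 13): e=[-4,16,12] → .
    (2,7)@(5, 15): e=[12,12,0] → X  [on edge]
    (4,7)@(9, 15): e=[-4,4,24] → .
    (1,8)@(3, 17): e=[20,4,0] → X  [on edge]
    (2,8)@(5, 17): e=[12,0,12] → X  [on edge]
    (3,8)@(7, 17): e=[4,-4,24] → .
    (0,9)@(1, 19): e=[28,-4,0] → .  [on edge]
    (1,9)@(3, 19): e=[20,-8,12] → .
    (2,9)@(5, 19): e=[12,-12,24] → .
  covered (5 px):
    . . . . .
    . . . . .
    . . . . .
    . . . . .
    . . . . .
    . . . . .
    . . . X .
    . . X X .
    . X X . .
    . . . . .
T3:
  2·area = 12  (B↔C swapped to make it positive)
  edge (4, 7)→(2, 2): d=(-2,-5) inclusive
  edge (2, 2)→(6, 6): d=(4,4) inclusive
  edge (6, 6)→(4, 7): d=(-2,1) inclusive
    (0,0)@(1, 1): e=[-3,0,15] → .  [on edge]
    (1,1)@(3, 3): e=[3,0,9] → X  [on edge]
    (2,1)@(5, 3): e=[13,-8,7] → .
    (1,2)@(3, 5): e=[-1,8,5] → .
    (2,2)@(5, 5): e=[9,0,3] → X  [on edge]
    (3,2)@(7, 5): e=[19,-8,1] → .
    (2,3)@(5, 7): e=[5,8,-1] → .
    (3,3)@(7, 7): e=[15,0,-3] → .  [on edge]
    (4,4)@(9, 9): e=[21,0,-9] → .  [on edge]
  covered (2 px):
    . . . . .
    . X . . .
    . . X . .
    . . . . .
    . . . . .
    . . . . .
    . . . . .
    . . . . .
    . . . . .
    . . . . .

Result: [[1,1],[2,2]]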